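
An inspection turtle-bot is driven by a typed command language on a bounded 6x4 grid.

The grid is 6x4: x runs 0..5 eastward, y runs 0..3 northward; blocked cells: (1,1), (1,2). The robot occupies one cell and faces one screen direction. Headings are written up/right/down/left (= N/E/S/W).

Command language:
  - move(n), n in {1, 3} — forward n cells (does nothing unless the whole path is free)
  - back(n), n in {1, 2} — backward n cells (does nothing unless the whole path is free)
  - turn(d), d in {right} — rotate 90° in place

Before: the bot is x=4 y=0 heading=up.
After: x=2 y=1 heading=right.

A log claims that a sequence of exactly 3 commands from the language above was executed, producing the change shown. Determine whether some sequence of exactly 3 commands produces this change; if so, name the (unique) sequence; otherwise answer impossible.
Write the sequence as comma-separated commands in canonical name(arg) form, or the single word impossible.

move(1), turn(right), back(2)

key: order matters: swapping move(1) and back(2) lands elsewhere
begin: x=4 y=0 heading=up
[1] after move(1): x=4 y=1 heading=up
[2] after turn(right): x=4 y=1 heading=right
[3] after back(2): x=2 y=1 heading=right
no rival 3-sequence matches.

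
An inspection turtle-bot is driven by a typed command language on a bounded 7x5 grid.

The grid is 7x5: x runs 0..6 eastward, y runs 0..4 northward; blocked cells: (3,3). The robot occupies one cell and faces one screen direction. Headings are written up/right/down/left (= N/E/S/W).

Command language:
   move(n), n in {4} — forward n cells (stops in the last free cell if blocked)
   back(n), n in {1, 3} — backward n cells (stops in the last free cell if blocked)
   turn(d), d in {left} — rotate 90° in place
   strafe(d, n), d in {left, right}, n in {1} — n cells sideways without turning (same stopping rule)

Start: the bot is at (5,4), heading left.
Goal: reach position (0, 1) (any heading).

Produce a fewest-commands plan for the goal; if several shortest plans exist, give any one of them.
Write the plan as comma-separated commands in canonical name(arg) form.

move(4), turn(left), move(4), back(1), strafe(right, 1)

initial: at (5,4), heading left
[1] after move(4): at (1,4), heading left
[2] after turn(left): at (1,4), heading down
[3] after move(4): at (1,0), heading down
[4] after back(1): at (1,1), heading down
[5] after strafe(right, 1): at (0,1), heading down
minimal: 5 command(s), checked below 5.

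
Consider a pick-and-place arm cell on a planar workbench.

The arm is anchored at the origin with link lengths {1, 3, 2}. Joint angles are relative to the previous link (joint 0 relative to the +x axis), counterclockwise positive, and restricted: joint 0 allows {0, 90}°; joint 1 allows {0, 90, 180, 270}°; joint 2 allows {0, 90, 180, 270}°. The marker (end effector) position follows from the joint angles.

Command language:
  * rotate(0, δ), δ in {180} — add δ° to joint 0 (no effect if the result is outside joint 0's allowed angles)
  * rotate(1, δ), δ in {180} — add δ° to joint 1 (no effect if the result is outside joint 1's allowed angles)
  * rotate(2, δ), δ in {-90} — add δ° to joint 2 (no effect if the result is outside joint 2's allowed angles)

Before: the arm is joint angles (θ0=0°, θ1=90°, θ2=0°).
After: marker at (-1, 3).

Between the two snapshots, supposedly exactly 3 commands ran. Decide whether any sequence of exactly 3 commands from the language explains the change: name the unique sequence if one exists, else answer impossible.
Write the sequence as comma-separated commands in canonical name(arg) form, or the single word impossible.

from: joint angles (θ0=0°, θ1=90°, θ2=0°)
1. rotate(2, -90) → joint angles (θ0=0°, θ1=90°, θ2=270°)
2. rotate(2, -90) → joint angles (θ0=0°, θ1=90°, θ2=180°)
3. rotate(2, -90) → joint angles (θ0=0°, θ1=90°, θ2=90°)
no rival 3-sequence matches.

rotate(2, -90), rotate(2, -90), rotate(2, -90)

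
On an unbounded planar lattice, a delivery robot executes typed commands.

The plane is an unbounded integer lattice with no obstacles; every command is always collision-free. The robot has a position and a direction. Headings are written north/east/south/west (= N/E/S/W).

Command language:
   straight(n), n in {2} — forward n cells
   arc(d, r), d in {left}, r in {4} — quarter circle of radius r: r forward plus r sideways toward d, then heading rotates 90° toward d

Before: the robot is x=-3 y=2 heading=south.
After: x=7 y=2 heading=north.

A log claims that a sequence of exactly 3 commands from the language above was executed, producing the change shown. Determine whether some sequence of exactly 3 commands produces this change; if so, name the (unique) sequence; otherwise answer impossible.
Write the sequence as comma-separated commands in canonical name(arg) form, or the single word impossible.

arc(left, 4), straight(2), arc(left, 4)

key: position moved to (7,2) AND the heading swung to N — translation plus rotation needed
t0: x=-3 y=2 heading=south
t=1 arc(left, 4) ⇒ x=1 y=-2 heading=east
t=2 straight(2) ⇒ x=3 y=-2 heading=east
t=3 arc(left, 4) ⇒ x=7 y=2 heading=north
all 8 alternatives checked — unique.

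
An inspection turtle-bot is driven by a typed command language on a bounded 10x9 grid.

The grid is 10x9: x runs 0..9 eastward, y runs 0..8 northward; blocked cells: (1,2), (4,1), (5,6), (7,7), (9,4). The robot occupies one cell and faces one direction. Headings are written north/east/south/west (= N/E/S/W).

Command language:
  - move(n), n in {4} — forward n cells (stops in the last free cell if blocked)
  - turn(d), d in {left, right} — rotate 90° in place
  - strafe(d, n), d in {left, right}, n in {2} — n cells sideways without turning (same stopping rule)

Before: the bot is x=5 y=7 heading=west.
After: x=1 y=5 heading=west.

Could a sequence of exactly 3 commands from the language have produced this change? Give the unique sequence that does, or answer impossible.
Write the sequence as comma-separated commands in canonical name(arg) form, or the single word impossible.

key: the first strafe(left, 2) is stopped early by the blocked cell at (5,6)
t0: x=5 y=7 heading=west
t=1 strafe(left, 2) ⇒ x=5 y=7 heading=west
t=2 move(4) ⇒ x=1 y=7 heading=west
t=3 strafe(left, 2) ⇒ x=1 y=5 heading=west
no other 3-command option fits: unique.

strafe(left, 2), move(4), strafe(left, 2)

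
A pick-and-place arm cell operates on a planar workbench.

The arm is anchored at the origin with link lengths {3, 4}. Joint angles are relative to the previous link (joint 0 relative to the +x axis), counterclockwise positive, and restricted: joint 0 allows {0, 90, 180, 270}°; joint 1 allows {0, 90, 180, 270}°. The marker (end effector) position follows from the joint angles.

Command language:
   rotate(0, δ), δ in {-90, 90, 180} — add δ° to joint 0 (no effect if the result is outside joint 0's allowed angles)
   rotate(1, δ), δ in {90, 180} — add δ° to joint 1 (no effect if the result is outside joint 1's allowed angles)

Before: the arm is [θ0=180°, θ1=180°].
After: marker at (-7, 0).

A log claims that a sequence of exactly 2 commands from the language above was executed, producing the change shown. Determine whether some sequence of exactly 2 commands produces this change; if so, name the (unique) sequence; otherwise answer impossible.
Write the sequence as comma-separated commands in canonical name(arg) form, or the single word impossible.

rotate(1, 90), rotate(1, 90)

begin: [θ0=180°, θ1=180°]
1. rotate(1, 90) → [θ0=180°, θ1=270°]
2. rotate(1, 90) → [θ0=180°, θ1=0°]
all 25 alternatives checked — unique.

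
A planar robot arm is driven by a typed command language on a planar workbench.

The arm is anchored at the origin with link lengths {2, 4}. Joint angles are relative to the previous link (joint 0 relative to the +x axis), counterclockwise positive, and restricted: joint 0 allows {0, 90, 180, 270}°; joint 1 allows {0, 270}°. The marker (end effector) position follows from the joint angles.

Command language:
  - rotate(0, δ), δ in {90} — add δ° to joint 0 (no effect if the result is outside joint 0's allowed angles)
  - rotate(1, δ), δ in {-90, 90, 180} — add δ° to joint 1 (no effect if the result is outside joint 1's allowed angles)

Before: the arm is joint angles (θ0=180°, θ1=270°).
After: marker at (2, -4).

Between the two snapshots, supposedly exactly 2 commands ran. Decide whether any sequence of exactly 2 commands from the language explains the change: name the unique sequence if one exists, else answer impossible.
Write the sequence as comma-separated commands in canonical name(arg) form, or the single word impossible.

rotate(0, 90), rotate(0, 90)

t0: joint angles (θ0=180°, θ1=270°)
[1] after rotate(0, 90): joint angles (θ0=270°, θ1=270°)
[2] after rotate(0, 90): joint angles (θ0=0°, θ1=270°)
all 16 alternatives checked — unique.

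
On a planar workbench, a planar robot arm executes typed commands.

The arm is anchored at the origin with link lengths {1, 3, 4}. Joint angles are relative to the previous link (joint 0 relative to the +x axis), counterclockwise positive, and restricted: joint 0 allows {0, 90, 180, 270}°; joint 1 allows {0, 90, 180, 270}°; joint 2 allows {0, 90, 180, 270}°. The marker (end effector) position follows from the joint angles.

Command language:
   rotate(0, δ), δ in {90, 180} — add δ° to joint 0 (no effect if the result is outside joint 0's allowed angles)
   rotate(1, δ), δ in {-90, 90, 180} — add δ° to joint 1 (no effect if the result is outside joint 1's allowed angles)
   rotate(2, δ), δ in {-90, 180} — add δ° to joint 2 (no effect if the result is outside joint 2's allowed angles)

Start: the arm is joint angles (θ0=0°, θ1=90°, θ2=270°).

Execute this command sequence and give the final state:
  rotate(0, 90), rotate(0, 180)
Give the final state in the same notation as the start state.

joint angles (θ0=270°, θ1=90°, θ2=270°)

from: joint angles (θ0=0°, θ1=90°, θ2=270°)
[1] after rotate(0, 90): joint angles (θ0=90°, θ1=90°, θ2=270°)
[2] after rotate(0, 180): joint angles (θ0=270°, θ1=90°, θ2=270°)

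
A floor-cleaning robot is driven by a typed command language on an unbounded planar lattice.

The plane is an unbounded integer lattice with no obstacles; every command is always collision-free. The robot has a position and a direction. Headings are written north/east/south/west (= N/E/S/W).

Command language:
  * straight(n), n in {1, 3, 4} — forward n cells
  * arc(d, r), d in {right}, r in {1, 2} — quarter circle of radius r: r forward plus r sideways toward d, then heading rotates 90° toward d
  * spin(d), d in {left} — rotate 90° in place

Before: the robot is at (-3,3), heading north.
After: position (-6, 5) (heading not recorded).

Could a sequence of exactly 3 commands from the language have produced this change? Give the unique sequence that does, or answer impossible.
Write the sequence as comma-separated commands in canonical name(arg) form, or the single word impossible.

spin(left), straight(1), arc(right, 2)

key: running arc(right, 2) before spin(left) would end elsewhere — order is forced
begin: at (-3,3), heading north
[1] after spin(left): at (-3,3), heading west
[2] after straight(1): at (-4,3), heading west
[3] after arc(right, 2): at (-6,5), heading north
all 216 alternatives checked — unique.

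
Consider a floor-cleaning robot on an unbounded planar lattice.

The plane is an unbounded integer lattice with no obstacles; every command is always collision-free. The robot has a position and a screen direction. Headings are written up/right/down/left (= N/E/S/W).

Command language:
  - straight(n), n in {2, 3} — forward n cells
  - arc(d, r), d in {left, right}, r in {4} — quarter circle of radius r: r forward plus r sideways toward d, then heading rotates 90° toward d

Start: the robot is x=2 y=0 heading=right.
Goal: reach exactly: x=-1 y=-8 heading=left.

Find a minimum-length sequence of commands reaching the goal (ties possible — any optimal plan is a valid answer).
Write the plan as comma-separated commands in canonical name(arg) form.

arc(right, 4), arc(right, 4), straight(3)

initial: x=2 y=0 heading=right
step 1 (arc(right, 4)): x=6 y=-4 heading=down
step 2 (arc(right, 4)): x=2 y=-8 heading=left
step 3 (straight(3)): x=-1 y=-8 heading=left
shorter routes all fall short; 3 is best.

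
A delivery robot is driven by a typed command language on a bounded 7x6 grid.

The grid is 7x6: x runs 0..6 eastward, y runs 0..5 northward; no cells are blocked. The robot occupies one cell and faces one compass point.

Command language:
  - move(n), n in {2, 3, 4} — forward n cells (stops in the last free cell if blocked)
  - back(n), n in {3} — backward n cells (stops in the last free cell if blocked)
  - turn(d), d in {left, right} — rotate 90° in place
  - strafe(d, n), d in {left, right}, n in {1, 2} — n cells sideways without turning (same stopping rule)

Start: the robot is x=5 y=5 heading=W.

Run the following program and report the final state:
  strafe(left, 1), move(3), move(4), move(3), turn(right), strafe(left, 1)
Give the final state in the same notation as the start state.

from: x=5 y=5 heading=W
[1] after strafe(left, 1): x=5 y=4 heading=W
[2] after move(3): x=2 y=4 heading=W
[3] after move(4): x=0 y=4 heading=W
[4] after move(3): x=0 y=4 heading=W
[5] after turn(right): x=0 y=4 heading=N
[6] after strafe(left, 1): x=0 y=4 heading=N

x=0 y=4 heading=N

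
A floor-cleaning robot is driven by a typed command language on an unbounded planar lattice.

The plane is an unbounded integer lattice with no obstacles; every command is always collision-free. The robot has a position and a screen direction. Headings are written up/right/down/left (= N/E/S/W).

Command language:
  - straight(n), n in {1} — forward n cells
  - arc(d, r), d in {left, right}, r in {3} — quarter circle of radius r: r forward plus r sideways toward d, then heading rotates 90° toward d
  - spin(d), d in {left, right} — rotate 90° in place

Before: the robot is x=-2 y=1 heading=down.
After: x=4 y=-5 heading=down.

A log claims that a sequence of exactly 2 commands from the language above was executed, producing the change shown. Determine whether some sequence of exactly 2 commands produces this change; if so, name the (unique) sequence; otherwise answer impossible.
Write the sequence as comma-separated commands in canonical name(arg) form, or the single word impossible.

arc(left, 3), arc(right, 3)

key: still facing S at the end — net rotation zero over 2 steps
begin: x=-2 y=1 heading=down
1. arc(left, 3) → x=1 y=-2 heading=right
2. arc(right, 3) → x=4 y=-5 heading=down
no rival 2-sequence matches.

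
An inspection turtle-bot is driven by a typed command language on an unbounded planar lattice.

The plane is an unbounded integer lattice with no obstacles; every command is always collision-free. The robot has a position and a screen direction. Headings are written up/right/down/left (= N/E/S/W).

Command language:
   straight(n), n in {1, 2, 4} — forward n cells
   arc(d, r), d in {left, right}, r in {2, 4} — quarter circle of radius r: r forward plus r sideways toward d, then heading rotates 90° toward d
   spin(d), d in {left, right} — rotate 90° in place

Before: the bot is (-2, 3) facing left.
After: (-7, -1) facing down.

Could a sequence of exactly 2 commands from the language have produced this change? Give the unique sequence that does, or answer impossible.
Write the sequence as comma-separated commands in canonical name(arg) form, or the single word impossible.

straight(1), arc(left, 4)

key: order matters: swapping straight(1) and arc(left, 4) lands elsewhere
start: (-2, 3) facing left
t=1 straight(1) ⇒ (-3, 3) facing left
t=2 arc(left, 4) ⇒ (-7, -1) facing down
no other 2-command option fits: unique.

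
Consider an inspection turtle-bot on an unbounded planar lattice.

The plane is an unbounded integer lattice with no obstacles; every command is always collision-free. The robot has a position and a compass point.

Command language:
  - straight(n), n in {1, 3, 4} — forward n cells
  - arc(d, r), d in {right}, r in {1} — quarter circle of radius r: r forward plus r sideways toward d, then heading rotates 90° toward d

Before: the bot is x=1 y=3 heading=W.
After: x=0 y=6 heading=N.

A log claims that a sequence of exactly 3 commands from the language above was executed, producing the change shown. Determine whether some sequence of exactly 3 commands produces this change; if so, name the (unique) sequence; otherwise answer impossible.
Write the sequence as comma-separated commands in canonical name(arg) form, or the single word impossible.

key: order matters: swapping arc(right, 1) and straight(1) lands elsewhere
initial: x=1 y=3 heading=W
t=1 arc(right, 1) ⇒ x=0 y=4 heading=N
t=2 straight(1) ⇒ x=0 y=5 heading=N
t=3 straight(1) ⇒ x=0 y=6 heading=N
no rival 3-sequence matches.

arc(right, 1), straight(1), straight(1)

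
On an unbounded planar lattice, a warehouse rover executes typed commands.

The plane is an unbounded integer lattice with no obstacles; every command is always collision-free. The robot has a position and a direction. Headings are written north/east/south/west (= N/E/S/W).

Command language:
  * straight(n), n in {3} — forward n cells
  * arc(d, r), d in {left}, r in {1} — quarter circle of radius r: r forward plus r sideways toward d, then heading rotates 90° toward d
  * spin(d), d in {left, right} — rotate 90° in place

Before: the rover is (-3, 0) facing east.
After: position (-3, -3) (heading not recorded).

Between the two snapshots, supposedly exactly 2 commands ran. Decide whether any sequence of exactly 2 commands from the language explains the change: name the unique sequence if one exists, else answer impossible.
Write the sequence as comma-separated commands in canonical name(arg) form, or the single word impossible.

spin(right), straight(3)

key: order matters: swapping spin(right) and straight(3) lands elsewhere
begin: (-3, 0) facing east
step 1 (spin(right)): (-3, 0) facing south
step 2 (straight(3)): (-3, -3) facing south
no rival 2-sequence matches.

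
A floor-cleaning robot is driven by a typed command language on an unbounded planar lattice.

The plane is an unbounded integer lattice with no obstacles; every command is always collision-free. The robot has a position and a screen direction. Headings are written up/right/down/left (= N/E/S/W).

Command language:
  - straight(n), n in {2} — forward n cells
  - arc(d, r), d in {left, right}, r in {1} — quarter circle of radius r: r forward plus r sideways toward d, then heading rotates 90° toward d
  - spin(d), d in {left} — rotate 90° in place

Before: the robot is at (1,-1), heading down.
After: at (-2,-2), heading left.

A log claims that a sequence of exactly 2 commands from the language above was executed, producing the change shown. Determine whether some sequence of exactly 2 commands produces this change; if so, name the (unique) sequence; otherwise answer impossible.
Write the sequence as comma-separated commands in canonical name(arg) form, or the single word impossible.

arc(right, 1), straight(2)

key: order matters: swapping arc(right, 1) and straight(2) lands elsewhere
t0: at (1,-1), heading down
t=1 arc(right, 1) ⇒ at (0,-2), heading left
t=2 straight(2) ⇒ at (-2,-2), heading left
no other 2-command option fits: unique.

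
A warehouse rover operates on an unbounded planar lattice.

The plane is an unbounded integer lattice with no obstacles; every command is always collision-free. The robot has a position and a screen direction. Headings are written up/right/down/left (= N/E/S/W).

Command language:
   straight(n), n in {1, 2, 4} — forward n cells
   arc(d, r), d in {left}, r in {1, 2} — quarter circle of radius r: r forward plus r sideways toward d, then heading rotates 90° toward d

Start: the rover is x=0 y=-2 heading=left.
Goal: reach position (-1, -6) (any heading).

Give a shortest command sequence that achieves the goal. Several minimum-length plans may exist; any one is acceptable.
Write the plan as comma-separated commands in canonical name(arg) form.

from: x=0 y=-2 heading=left
1. arc(left, 1) → x=-1 y=-3 heading=down
2. straight(2) → x=-1 y=-5 heading=down
3. straight(1) → x=-1 y=-6 heading=down
no 2-step plan works, so 3 is optimal.

arc(left, 1), straight(2), straight(1)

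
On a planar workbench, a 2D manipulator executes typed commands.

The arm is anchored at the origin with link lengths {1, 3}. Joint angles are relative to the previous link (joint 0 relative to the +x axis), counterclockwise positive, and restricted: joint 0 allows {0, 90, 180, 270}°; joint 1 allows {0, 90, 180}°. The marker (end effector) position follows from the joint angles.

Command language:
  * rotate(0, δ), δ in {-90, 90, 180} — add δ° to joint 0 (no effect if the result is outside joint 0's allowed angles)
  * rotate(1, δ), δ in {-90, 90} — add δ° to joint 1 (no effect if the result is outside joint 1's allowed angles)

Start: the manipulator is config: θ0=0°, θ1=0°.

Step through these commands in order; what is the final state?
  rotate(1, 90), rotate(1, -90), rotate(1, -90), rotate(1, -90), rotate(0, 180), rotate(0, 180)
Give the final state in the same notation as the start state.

config: θ0=0°, θ1=0°

initial: config: θ0=0°, θ1=0°
t=1 rotate(1, 90) ⇒ config: θ0=0°, θ1=90°
t=2 rotate(1, -90) ⇒ config: θ0=0°, θ1=0°
t=3 rotate(1, -90) ⇒ config: θ0=0°, θ1=0°
t=4 rotate(1, -90) ⇒ config: θ0=0°, θ1=0°
t=5 rotate(0, 180) ⇒ config: θ0=180°, θ1=0°
t=6 rotate(0, 180) ⇒ config: θ0=0°, θ1=0°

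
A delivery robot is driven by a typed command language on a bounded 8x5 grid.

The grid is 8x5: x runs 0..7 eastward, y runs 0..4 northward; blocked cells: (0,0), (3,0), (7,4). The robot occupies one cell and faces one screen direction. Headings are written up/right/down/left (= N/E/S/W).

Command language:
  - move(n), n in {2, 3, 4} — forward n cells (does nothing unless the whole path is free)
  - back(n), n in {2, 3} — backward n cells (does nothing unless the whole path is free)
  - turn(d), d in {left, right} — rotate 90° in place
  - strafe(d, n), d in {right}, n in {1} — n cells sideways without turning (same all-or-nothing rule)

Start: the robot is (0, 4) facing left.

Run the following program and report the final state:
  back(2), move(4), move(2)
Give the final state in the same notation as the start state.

(0, 4) facing left

start: (0, 4) facing left
step 1 (back(2)): (2, 4) facing left
step 2 (move(4)): (2, 4) facing left
step 3 (move(2)): (0, 4) facing left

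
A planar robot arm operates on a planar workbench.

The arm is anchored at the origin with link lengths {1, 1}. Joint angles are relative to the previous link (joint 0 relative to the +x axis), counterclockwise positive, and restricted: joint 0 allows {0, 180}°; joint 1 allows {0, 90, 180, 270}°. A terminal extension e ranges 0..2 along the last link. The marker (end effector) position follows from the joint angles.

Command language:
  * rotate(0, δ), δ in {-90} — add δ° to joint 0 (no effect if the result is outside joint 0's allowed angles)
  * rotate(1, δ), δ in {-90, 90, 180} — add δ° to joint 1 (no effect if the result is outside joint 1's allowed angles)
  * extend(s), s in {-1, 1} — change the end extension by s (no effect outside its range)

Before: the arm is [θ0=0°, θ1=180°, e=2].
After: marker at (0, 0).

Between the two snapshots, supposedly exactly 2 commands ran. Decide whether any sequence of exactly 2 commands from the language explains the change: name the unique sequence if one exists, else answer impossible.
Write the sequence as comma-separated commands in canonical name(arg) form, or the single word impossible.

start: [θ0=0°, θ1=180°, e=2]
1. extend(-1) → [θ0=0°, θ1=180°, e=1]
2. extend(-1) → [θ0=0°, θ1=180°, e=0]
no rival 2-sequence matches.

extend(-1), extend(-1)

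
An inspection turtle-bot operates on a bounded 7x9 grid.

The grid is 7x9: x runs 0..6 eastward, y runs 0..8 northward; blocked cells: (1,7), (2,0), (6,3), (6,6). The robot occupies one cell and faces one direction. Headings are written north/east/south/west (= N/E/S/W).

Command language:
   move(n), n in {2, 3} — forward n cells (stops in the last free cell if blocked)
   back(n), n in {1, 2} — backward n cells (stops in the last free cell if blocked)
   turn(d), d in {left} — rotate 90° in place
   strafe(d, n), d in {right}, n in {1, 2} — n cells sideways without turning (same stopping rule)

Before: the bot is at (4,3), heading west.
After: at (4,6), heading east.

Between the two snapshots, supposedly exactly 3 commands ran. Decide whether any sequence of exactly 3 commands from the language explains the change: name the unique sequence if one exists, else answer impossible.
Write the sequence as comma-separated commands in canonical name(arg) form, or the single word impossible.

impossible

checked all 3-command options: none fits.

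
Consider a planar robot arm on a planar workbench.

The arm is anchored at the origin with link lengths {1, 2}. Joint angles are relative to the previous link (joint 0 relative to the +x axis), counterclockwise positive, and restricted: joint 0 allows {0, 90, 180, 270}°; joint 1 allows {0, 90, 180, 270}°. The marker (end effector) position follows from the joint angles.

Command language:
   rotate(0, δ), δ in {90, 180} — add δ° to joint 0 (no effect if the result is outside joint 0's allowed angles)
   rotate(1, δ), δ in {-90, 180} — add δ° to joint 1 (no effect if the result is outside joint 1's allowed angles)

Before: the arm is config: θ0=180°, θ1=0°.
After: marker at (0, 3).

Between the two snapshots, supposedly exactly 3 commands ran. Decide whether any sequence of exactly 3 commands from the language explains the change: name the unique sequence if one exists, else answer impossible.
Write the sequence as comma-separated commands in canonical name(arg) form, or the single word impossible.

rotate(0, 90), rotate(0, 90), rotate(0, 90)

initial: config: θ0=180°, θ1=0°
1. rotate(0, 90) → config: θ0=270°, θ1=0°
2. rotate(0, 90) → config: θ0=0°, θ1=0°
3. rotate(0, 90) → config: θ0=90°, θ1=0°
no rival 3-sequence matches.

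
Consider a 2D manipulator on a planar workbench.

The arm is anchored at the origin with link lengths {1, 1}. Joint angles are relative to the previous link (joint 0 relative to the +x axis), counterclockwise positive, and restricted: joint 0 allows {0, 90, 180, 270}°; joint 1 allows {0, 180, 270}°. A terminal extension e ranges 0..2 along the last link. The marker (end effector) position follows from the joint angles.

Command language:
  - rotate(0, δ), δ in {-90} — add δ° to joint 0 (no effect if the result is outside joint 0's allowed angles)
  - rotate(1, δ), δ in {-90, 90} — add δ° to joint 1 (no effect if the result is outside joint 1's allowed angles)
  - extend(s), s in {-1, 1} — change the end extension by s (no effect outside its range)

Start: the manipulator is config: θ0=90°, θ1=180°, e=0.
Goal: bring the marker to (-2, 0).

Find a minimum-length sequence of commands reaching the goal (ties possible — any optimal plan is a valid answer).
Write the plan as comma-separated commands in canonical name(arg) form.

start: config: θ0=90°, θ1=180°, e=0
t=1 rotate(0, -90) ⇒ config: θ0=0°, θ1=180°, e=0
t=2 extend(1) ⇒ config: θ0=0°, θ1=180°, e=1
t=3 extend(1) ⇒ config: θ0=0°, θ1=180°, e=2
nothing shorter than 3 reaches the goal.

rotate(0, -90), extend(1), extend(1)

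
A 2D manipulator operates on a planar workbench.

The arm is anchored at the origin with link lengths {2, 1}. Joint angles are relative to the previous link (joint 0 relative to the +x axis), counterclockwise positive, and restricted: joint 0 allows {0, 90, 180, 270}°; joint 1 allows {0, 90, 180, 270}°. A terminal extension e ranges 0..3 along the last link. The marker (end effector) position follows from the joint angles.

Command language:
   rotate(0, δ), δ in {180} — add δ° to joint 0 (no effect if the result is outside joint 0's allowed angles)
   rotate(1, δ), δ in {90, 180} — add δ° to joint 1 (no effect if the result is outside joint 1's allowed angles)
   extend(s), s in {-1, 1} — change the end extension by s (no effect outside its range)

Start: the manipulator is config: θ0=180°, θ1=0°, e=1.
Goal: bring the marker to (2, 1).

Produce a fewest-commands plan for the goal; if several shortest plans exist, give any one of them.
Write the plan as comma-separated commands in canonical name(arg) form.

start: config: θ0=180°, θ1=0°, e=1
step 1 (rotate(0, 180)): config: θ0=0°, θ1=0°, e=1
step 2 (rotate(1, 90)): config: θ0=0°, θ1=90°, e=1
step 3 (extend(-1)): config: θ0=0°, θ1=90°, e=0
shorter routes all fall short; 3 is best.

rotate(0, 180), rotate(1, 90), extend(-1)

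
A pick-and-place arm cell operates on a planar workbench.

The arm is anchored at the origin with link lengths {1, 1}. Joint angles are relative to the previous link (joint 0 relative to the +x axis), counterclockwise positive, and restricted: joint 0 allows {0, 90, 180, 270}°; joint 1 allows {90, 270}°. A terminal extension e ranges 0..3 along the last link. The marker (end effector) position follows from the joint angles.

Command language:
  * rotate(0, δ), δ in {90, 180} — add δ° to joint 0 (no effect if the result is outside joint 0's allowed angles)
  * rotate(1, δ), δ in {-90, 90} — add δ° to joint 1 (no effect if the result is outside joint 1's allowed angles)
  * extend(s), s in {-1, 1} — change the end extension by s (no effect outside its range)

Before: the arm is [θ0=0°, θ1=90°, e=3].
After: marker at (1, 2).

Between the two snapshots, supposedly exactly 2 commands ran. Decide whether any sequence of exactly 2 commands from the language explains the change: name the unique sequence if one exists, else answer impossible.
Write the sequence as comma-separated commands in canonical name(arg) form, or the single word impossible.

extend(-1), extend(-1)

begin: [θ0=0°, θ1=90°, e=3]
[1] after extend(-1): [θ0=0°, θ1=90°, e=2]
[2] after extend(-1): [θ0=0°, θ1=90°, e=1]
uniquely the one of 36 2-step routes that fits.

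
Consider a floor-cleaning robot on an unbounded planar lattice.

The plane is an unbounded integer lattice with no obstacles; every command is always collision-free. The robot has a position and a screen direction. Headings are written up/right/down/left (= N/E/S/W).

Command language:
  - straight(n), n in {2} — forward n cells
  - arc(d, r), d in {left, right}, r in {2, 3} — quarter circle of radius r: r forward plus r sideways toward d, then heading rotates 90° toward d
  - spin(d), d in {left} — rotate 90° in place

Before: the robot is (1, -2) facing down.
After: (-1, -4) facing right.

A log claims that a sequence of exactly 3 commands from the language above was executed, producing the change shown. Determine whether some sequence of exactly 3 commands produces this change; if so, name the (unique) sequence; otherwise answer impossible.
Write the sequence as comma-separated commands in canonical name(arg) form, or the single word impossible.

arc(right, 2), spin(left), spin(left)

key: order matters: swapping arc(right, 2) and spin(left) lands elsewhere
start: (1, -2) facing down
t=1 arc(right, 2) ⇒ (-1, -4) facing left
t=2 spin(left) ⇒ (-1, -4) facing down
t=3 spin(left) ⇒ (-1, -4) facing right
all 216 alternatives checked — unique.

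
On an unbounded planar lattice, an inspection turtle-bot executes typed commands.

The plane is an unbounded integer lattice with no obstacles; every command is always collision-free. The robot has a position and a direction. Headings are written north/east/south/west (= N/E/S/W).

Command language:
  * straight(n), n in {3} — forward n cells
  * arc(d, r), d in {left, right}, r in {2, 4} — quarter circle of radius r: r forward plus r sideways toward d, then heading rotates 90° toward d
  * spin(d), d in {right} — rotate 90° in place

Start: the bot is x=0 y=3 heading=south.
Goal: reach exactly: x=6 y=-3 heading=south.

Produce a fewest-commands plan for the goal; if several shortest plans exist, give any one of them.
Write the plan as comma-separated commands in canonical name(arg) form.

arc(left, 4), arc(right, 2)

initial: x=0 y=3 heading=south
1. arc(left, 4) → x=4 y=-1 heading=east
2. arc(right, 2) → x=6 y=-3 heading=south
shorter routes all fall short; 2 is best.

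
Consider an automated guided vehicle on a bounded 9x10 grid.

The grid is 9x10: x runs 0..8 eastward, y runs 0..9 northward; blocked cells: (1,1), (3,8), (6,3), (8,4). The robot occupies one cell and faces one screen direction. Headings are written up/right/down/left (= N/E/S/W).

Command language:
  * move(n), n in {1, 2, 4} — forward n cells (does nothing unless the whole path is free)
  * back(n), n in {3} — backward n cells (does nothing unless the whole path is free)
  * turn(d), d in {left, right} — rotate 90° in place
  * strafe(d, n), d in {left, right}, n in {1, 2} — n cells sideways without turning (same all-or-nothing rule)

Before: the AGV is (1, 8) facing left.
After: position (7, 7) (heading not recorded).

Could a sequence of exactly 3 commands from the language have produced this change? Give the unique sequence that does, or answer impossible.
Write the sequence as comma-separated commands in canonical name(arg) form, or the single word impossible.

key: order matters: swapping strafe(left, 1) and back(3) lands elsewhere
start: (1, 8) facing left
1. strafe(left, 1) → (1, 7) facing left
2. back(3) → (4, 7) facing left
3. back(3) → (7, 7) facing left
all 1000 alternatives checked — unique.

strafe(left, 1), back(3), back(3)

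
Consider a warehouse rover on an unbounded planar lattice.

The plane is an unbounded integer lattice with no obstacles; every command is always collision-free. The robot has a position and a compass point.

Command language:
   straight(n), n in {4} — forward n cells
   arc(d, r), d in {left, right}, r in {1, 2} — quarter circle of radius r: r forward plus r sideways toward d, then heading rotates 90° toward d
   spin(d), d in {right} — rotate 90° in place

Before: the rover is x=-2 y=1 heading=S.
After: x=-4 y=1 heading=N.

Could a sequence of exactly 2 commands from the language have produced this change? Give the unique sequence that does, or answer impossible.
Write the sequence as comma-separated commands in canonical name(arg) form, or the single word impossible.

key: cell and facing (now N) both changed — the 2 commands mix motion and turning
from: x=-2 y=1 heading=S
1. arc(right, 1) → x=-3 y=0 heading=W
2. arc(right, 1) → x=-4 y=1 heading=N
no other 2-command option fits: unique.

arc(right, 1), arc(right, 1)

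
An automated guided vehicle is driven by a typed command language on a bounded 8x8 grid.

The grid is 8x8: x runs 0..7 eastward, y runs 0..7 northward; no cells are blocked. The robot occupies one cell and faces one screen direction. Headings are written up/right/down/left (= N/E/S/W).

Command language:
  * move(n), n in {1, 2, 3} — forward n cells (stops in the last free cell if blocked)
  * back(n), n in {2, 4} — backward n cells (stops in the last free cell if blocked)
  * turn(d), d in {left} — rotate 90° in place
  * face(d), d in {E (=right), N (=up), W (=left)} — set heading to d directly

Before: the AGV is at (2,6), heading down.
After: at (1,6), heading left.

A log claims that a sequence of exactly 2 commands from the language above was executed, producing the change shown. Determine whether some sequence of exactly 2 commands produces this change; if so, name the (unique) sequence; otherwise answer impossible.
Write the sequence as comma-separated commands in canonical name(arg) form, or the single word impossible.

face(W), move(1)

key: cell and facing (now W) both changed — the 2 commands mix motion and turning
from: at (2,6), heading down
[1] after face(W): at (2,6), heading left
[2] after move(1): at (1,6), heading left
no other 2-command option fits: unique.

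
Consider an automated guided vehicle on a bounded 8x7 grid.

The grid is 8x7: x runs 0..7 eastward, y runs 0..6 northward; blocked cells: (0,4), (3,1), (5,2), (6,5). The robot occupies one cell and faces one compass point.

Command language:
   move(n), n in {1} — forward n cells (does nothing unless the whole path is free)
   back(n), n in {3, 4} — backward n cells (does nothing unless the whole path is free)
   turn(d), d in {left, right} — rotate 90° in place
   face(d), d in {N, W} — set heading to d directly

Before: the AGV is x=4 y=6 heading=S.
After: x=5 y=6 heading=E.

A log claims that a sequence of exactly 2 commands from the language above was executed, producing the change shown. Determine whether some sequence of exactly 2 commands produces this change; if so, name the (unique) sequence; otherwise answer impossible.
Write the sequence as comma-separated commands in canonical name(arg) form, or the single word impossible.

turn(left), move(1)

key: position moved to (5,6) AND the heading swung to E — translation plus rotation needed
initial: x=4 y=6 heading=S
step 1 (turn(left)): x=4 y=6 heading=E
step 2 (move(1)): x=5 y=6 heading=E
no other 2-command option fits: unique.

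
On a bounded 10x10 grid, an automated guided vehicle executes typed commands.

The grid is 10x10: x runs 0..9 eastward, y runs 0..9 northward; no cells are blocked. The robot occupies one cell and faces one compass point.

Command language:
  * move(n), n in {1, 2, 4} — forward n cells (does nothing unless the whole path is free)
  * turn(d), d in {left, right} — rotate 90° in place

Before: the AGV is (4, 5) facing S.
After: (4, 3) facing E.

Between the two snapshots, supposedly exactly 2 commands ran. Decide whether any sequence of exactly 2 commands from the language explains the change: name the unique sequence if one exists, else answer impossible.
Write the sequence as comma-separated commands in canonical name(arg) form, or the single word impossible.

key: running turn(left) before move(2) would end elsewhere — order is forced
start: (4, 5) facing S
1. move(2) → (4, 3) facing S
2. turn(left) → (4, 3) facing E
uniquely the one of 25 2-step routes that fits.

move(2), turn(left)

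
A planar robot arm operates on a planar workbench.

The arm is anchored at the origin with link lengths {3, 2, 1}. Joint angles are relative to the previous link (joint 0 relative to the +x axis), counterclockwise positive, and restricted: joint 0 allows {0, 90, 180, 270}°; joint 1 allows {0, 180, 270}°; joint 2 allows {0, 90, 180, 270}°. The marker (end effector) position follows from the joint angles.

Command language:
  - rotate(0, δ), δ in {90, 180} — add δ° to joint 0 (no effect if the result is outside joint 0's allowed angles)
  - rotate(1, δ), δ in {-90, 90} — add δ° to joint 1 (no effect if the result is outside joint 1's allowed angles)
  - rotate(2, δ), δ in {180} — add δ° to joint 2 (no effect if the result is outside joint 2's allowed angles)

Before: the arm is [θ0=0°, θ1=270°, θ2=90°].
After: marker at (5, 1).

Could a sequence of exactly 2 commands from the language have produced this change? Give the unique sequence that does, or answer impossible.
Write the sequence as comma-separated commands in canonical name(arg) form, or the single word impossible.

begin: [θ0=0°, θ1=270°, θ2=90°]
step 1 (rotate(1, 90)): [θ0=0°, θ1=0°, θ2=90°]
step 2 (rotate(1, 90)): [θ0=0°, θ1=0°, θ2=90°]
all 25 alternatives checked — unique.

rotate(1, 90), rotate(1, 90)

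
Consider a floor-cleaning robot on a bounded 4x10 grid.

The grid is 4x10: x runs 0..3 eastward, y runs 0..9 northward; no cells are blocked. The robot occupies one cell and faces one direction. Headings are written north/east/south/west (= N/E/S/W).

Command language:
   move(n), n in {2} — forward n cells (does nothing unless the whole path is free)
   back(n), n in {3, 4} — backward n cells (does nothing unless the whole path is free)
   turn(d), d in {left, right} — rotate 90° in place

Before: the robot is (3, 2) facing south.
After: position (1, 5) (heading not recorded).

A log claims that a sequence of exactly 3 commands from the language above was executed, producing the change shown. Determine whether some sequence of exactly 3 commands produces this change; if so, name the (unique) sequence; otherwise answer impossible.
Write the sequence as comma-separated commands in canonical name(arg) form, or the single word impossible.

key: order matters: swapping back(3) and move(2) lands elsewhere
start: (3, 2) facing south
[1] after back(3): (3, 5) facing south
[2] after turn(right): (3, 5) facing west
[3] after move(2): (1, 5) facing west
all 125 alternatives checked — unique.

back(3), turn(right), move(2)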